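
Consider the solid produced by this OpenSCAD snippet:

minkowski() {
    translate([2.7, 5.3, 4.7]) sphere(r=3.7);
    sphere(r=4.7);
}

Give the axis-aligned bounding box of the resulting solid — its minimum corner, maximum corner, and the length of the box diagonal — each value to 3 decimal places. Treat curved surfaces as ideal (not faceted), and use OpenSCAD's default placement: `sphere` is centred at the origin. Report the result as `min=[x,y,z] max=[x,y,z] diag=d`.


A = translate([2.7, 5.3, 4.7]) sphere(r=3.7) → bbox [-1,1.6,1] .. [6.4,9,8.4]
B = sphere(r=4.7) → bbox [-4.7,-4.7,-4.7] .. [4.7,4.7,4.7]
lo = A.lo+B.lo = [-1-4.7, 1.6-4.7, 1-4.7] = [-5.700,-3.100,-3.700]
hi = A.hi+B.hi = [6.4+4.7, 9+4.7, 8.4+4.7] = [11.100,13.700,13.100]
diag = √(16.8²+16.8²+16.8²) = √846.72 = 29.098

min=[-5.700,-3.100,-3.700] max=[11.100,13.700,13.100] diag=29.098


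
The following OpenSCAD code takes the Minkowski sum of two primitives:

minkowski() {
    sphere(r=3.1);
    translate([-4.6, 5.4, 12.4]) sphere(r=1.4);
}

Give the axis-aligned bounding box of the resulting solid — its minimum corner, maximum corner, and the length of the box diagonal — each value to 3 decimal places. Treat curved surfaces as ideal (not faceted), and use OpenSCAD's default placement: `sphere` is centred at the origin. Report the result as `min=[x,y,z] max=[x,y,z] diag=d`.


A = translate([-4.6, 5.4, 12.4]) sphere(r=1.4) → bbox [-6,4,11] .. [-3.2,6.8,13.8]
B = sphere(r=3.1) → bbox [-3.1,-3.1,-3.1] .. [3.1,3.1,3.1]
lo = A.lo+B.lo = [-6-3.1, 4-3.1, 11-3.1] = [-9.100,0.900,7.900]
hi = A.hi+B.hi = [-3.2+3.1, 6.8+3.1, 13.8+3.1] = [-0.100,9.900,16.900]
diag = √(9²+9²+9²) = √243 = 15.588

min=[-9.100,0.900,7.900] max=[-0.100,9.900,16.900] diag=15.588


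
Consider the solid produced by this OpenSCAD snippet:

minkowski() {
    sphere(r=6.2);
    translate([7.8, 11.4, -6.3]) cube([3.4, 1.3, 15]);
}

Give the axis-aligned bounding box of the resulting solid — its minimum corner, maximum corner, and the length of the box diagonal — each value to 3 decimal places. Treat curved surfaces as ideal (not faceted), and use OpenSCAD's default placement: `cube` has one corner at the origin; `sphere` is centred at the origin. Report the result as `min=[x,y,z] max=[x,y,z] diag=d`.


A = translate([7.8, 11.4, -6.3]) cube([3.4, 1.3, 15]) → bbox [7.8,11.4,-6.3] .. [11.2,12.7,8.7]
B = sphere(r=6.2) → bbox [-6.2,-6.2,-6.2] .. [6.2,6.2,6.2]
lo = A.lo+B.lo = [7.8-6.2, 11.4-6.2, -6.3-6.2] = [1.600,5.200,-12.500]
hi = A.hi+B.hi = [11.2+6.2, 12.7+6.2, 8.7+6.2] = [17.400,18.900,14.900]
diag = √(15.8²+13.7²+27.4²) = √1188.09 = 34.469

min=[1.600,5.200,-12.500] max=[17.400,18.900,14.900] diag=34.469


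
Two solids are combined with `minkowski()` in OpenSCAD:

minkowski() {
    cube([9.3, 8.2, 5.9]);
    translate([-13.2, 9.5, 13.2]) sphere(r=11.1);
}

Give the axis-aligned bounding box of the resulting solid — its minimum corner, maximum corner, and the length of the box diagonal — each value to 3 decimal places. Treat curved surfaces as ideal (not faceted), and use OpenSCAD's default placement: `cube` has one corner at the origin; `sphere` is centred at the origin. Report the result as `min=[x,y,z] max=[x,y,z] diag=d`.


A = translate([-13.2, 9.5, 13.2]) sphere(r=11.1) → bbox [-24.3,-1.6,2.1] .. [-2.1,20.6,24.3]
B = cube([9.3, 8.2, 5.9]) → bbox [0,0,0] .. [9.3,8.2,5.9]
lo = A.lo+B.lo = [-24.3+0, -1.6+0, 2.1+0] = [-24.300,-1.600,2.100]
hi = A.hi+B.hi = [-2.1+9.3, 20.6+8.2, 24.3+5.9] = [7.200,28.800,30.200]
diag = √(31.5²+30.4²+28.1²) = √2706.02 = 52.019

min=[-24.300,-1.600,2.100] max=[7.200,28.800,30.200] diag=52.019


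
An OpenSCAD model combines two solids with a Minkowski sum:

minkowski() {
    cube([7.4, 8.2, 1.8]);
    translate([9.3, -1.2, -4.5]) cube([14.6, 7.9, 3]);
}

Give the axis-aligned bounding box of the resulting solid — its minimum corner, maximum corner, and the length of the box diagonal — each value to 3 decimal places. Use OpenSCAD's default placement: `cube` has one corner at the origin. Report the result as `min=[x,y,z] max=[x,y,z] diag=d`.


A = translate([9.3, -1.2, -4.5]) cube([14.6, 7.9, 3]) → bbox [9.3,-1.2,-4.5] .. [23.9,6.7,-1.5]
B = cube([7.4, 8.2, 1.8]) → bbox [0,0,0] .. [7.4,8.2,1.8]
lo = A.lo+B.lo = [9.3+0, -1.2+0, -4.5+0] = [9.300,-1.200,-4.500]
hi = A.hi+B.hi = [23.9+7.4, 6.7+8.2, -1.5+1.8] = [31.300,14.900,0.300]
diag = √(22²+16.1²+4.8²) = √766.25 = 27.681

min=[9.300,-1.200,-4.500] max=[31.300,14.900,0.300] diag=27.681


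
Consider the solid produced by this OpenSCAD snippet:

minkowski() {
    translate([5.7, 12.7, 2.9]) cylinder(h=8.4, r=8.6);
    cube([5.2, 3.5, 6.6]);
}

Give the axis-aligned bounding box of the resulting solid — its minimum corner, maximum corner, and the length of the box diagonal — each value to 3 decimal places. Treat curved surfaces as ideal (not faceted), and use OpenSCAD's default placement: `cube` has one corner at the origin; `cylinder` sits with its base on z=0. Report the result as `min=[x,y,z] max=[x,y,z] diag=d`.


min=[-2.900,4.100,2.900] max=[19.500,24.800,17.900] diag=33.989

A = translate([5.7, 12.7, 2.9]) cylinder(h=8.4, r=8.6) → bbox [-2.9,4.1,2.9] .. [14.3,21.3,11.3]
B = cube([5.2, 3.5, 6.6]) → bbox [0,0,0] .. [5.2,3.5,6.6]
lo = A.lo+B.lo = [-2.9+0, 4.1+0, 2.9+0] = [-2.900,4.100,2.900]
hi = A.hi+B.hi = [14.3+5.2, 21.3+3.5, 11.3+6.6] = [19.500,24.800,17.900]
diag = √(22.4²+20.7²+15²) = √1155.25 = 33.989


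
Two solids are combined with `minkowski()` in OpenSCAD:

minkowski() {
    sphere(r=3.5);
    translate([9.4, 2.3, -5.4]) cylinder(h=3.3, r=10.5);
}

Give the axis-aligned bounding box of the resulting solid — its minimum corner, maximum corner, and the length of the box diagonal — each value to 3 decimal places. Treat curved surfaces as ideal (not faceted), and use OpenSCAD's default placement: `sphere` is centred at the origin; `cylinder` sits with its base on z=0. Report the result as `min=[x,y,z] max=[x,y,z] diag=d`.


min=[-4.600,-11.700,-8.900] max=[23.400,16.300,1.400] diag=40.916

A = translate([9.4, 2.3, -5.4]) cylinder(h=3.3, r=10.5) → bbox [-1.1,-8.2,-5.4] .. [19.9,12.8,-2.1]
B = sphere(r=3.5) → bbox [-3.5,-3.5,-3.5] .. [3.5,3.5,3.5]
lo = A.lo+B.lo = [-1.1-3.5, -8.2-3.5, -5.4-3.5] = [-4.600,-11.700,-8.900]
hi = A.hi+B.hi = [19.9+3.5, 12.8+3.5, -2.1+3.5] = [23.400,16.300,1.400]
diag = √(28²+28²+10.3²) = √1674.09 = 40.916


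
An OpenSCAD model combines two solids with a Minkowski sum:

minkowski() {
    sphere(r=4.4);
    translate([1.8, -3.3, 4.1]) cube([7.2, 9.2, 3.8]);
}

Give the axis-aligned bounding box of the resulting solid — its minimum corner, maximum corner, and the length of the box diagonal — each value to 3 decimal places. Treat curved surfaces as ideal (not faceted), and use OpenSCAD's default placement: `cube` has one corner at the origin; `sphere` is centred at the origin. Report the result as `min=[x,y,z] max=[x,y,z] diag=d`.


min=[-2.600,-7.700,-0.300] max=[13.400,10.300,12.300] diag=27.180

A = translate([1.8, -3.3, 4.1]) cube([7.2, 9.2, 3.8]) → bbox [1.8,-3.3,4.1] .. [9,5.9,7.9]
B = sphere(r=4.4) → bbox [-4.4,-4.4,-4.4] .. [4.4,4.4,4.4]
lo = A.lo+B.lo = [1.8-4.4, -3.3-4.4, 4.1-4.4] = [-2.600,-7.700,-0.300]
hi = A.hi+B.hi = [9+4.4, 5.9+4.4, 7.9+4.4] = [13.400,10.300,12.300]
diag = √(16²+18²+12.6²) = √738.76 = 27.180


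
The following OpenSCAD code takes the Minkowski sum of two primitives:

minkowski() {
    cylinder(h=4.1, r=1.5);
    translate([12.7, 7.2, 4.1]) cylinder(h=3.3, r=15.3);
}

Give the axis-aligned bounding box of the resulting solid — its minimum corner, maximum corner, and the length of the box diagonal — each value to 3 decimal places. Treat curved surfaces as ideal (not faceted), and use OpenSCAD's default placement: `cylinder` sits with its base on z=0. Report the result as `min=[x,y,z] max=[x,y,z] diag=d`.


A = translate([12.7, 7.2, 4.1]) cylinder(h=3.3, r=15.3) → bbox [-2.6,-8.1,4.1] .. [28,22.5,7.4]
B = cylinder(h=4.1, r=1.5) → bbox [-1.5,-1.5,0] .. [1.5,1.5,4.1]
lo = A.lo+B.lo = [-2.6-1.5, -8.1-1.5, 4.1+0] = [-4.100,-9.600,4.100]
hi = A.hi+B.hi = [28+1.5, 22.5+1.5, 7.4+4.1] = [29.500,24.000,11.500]
diag = √(33.6²+33.6²+7.4²) = √2312.68 = 48.090

min=[-4.100,-9.600,4.100] max=[29.500,24.000,11.500] diag=48.090


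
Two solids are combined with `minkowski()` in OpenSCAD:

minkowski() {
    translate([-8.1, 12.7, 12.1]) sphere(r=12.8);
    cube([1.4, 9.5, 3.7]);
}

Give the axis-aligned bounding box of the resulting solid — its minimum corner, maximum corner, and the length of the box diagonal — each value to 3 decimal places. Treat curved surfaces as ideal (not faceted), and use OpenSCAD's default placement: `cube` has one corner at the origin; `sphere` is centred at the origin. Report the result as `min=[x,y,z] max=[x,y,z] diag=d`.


A = translate([-8.1, 12.7, 12.1]) sphere(r=12.8) → bbox [-20.9,-0.1,-0.7] .. [4.7,25.5,24.9]
B = cube([1.4, 9.5, 3.7]) → bbox [0,0,0] .. [1.4,9.5,3.7]
lo = A.lo+B.lo = [-20.9+0, -0.1+0, -0.7+0] = [-20.900,-0.100,-0.700]
hi = A.hi+B.hi = [4.7+1.4, 25.5+9.5, 24.9+3.7] = [6.100,35.000,28.600]
diag = √(27²+35.1²+29.3²) = √2819.5 = 53.099

min=[-20.900,-0.100,-0.700] max=[6.100,35.000,28.600] diag=53.099


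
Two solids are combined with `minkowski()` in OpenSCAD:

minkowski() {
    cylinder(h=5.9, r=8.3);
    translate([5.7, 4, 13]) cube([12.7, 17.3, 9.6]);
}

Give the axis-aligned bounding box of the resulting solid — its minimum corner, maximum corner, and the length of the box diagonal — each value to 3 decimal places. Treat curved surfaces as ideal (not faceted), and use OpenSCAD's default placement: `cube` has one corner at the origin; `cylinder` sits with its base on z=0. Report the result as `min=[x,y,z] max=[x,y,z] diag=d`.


min=[-2.600,-4.300,13.000] max=[26.700,29.600,28.500] diag=47.413

A = translate([5.7, 4, 13]) cube([12.7, 17.3, 9.6]) → bbox [5.7,4,13] .. [18.4,21.3,22.6]
B = cylinder(h=5.9, r=8.3) → bbox [-8.3,-8.3,0] .. [8.3,8.3,5.9]
lo = A.lo+B.lo = [5.7-8.3, 4-8.3, 13+0] = [-2.600,-4.300,13.000]
hi = A.hi+B.hi = [18.4+8.3, 21.3+8.3, 22.6+5.9] = [26.700,29.600,28.500]
diag = √(29.3²+33.9²+15.5²) = √2247.95 = 47.413


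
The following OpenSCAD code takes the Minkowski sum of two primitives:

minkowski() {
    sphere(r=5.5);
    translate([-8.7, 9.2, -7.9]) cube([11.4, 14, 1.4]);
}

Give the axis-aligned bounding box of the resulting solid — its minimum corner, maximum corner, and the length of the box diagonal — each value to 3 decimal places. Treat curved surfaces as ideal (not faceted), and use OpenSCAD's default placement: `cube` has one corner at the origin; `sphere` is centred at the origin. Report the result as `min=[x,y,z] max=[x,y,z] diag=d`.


min=[-14.200,3.700,-13.400] max=[8.200,28.700,-1.000] diag=35.784

A = translate([-8.7, 9.2, -7.9]) cube([11.4, 14, 1.4]) → bbox [-8.7,9.2,-7.9] .. [2.7,23.2,-6.5]
B = sphere(r=5.5) → bbox [-5.5,-5.5,-5.5] .. [5.5,5.5,5.5]
lo = A.lo+B.lo = [-8.7-5.5, 9.2-5.5, -7.9-5.5] = [-14.200,3.700,-13.400]
hi = A.hi+B.hi = [2.7+5.5, 23.2+5.5, -6.5+5.5] = [8.200,28.700,-1.000]
diag = √(22.4²+25²+12.4²) = √1280.52 = 35.784


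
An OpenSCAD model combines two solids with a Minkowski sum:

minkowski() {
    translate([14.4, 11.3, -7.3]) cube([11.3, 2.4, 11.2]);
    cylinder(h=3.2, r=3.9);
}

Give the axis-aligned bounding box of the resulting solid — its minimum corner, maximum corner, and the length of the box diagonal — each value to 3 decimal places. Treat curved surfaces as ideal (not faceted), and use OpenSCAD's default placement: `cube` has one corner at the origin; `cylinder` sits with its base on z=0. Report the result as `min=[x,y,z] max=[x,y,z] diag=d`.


A = translate([14.4, 11.3, -7.3]) cube([11.3, 2.4, 11.2]) → bbox [14.4,11.3,-7.3] .. [25.7,13.7,3.9]
B = cylinder(h=3.2, r=3.9) → bbox [-3.9,-3.9,0] .. [3.9,3.9,3.2]
lo = A.lo+B.lo = [14.4-3.9, 11.3-3.9, -7.3+0] = [10.500,7.400,-7.300]
hi = A.hi+B.hi = [25.7+3.9, 13.7+3.9, 3.9+3.2] = [29.600,17.600,7.100]
diag = √(19.1²+10.2²+14.4²) = √676.21 = 26.004

min=[10.500,7.400,-7.300] max=[29.600,17.600,7.100] diag=26.004


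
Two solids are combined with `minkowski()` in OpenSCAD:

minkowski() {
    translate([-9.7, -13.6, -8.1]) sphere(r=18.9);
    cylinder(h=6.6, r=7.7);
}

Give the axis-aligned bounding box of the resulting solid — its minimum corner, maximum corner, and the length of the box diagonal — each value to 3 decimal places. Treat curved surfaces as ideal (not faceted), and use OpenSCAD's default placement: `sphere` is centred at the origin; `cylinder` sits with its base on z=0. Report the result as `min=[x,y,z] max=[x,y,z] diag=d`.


min=[-36.300,-40.200,-27.000] max=[16.900,13.000,17.400] diag=87.360

A = translate([-9.7, -13.6, -8.1]) sphere(r=18.9) → bbox [-28.6,-32.5,-27] .. [9.2,5.3,10.8]
B = cylinder(h=6.6, r=7.7) → bbox [-7.7,-7.7,0] .. [7.7,7.7,6.6]
lo = A.lo+B.lo = [-28.6-7.7, -32.5-7.7, -27+0] = [-36.300,-40.200,-27.000]
hi = A.hi+B.hi = [9.2+7.7, 5.3+7.7, 10.8+6.6] = [16.900,13.000,17.400]
diag = √(53.2²+53.2²+44.4²) = √7631.84 = 87.360


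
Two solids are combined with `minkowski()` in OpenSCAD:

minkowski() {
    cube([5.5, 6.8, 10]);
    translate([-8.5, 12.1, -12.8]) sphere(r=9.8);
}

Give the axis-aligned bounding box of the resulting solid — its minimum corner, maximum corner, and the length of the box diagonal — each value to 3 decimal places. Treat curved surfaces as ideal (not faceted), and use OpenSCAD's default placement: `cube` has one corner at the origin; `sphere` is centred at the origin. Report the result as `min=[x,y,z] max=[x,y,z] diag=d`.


min=[-18.300,2.300,-22.600] max=[6.800,28.700,7.000] diag=46.938

A = translate([-8.5, 12.1, -12.8]) sphere(r=9.8) → bbox [-18.3,2.3,-22.6] .. [1.3,21.9,-3]
B = cube([5.5, 6.8, 10]) → bbox [0,0,0] .. [5.5,6.8,10]
lo = A.lo+B.lo = [-18.3+0, 2.3+0, -22.6+0] = [-18.300,2.300,-22.600]
hi = A.hi+B.hi = [1.3+5.5, 21.9+6.8, -3+10] = [6.800,28.700,7.000]
diag = √(25.1²+26.4²+29.6²) = √2203.13 = 46.938


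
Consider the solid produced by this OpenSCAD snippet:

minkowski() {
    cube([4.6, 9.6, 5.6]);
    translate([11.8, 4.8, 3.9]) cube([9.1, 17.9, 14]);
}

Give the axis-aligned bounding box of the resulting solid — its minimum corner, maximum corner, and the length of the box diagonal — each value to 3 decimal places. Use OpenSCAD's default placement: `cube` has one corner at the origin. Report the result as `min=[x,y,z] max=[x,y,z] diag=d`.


min=[11.800,4.800,3.900] max=[25.500,32.300,23.500] diag=36.443

A = translate([11.8, 4.8, 3.9]) cube([9.1, 17.9, 14]) → bbox [11.8,4.8,3.9] .. [20.9,22.7,17.9]
B = cube([4.6, 9.6, 5.6]) → bbox [0,0,0] .. [4.6,9.6,5.6]
lo = A.lo+B.lo = [11.8+0, 4.8+0, 3.9+0] = [11.800,4.800,3.900]
hi = A.hi+B.hi = [20.9+4.6, 22.7+9.6, 17.9+5.6] = [25.500,32.300,23.500]
diag = √(13.7²+27.5²+19.6²) = √1328.1 = 36.443


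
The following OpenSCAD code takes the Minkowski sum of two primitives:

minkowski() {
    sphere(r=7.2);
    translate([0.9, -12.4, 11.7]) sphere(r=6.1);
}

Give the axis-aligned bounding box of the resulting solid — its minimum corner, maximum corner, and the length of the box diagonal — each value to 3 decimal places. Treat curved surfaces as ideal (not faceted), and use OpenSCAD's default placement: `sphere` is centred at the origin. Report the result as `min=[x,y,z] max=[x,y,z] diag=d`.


A = translate([0.9, -12.4, 11.7]) sphere(r=6.1) → bbox [-5.2,-18.5,5.6] .. [7,-6.3,17.8]
B = sphere(r=7.2) → bbox [-7.2,-7.2,-7.2] .. [7.2,7.2,7.2]
lo = A.lo+B.lo = [-5.2-7.2, -18.5-7.2, 5.6-7.2] = [-12.400,-25.700,-1.600]
hi = A.hi+B.hi = [7+7.2, -6.3+7.2, 17.8+7.2] = [14.200,0.900,25.000]
diag = √(26.6²+26.6²+26.6²) = √2122.68 = 46.073

min=[-12.400,-25.700,-1.600] max=[14.200,0.900,25.000] diag=46.073


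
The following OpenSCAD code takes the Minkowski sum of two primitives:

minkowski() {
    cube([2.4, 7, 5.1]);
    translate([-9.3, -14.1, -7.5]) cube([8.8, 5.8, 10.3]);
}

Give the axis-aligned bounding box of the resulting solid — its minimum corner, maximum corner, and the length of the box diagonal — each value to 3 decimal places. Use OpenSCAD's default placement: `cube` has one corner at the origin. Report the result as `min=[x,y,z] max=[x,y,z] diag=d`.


min=[-9.300,-14.100,-7.500] max=[1.900,-1.300,7.900] diag=22.944

A = translate([-9.3, -14.1, -7.5]) cube([8.8, 5.8, 10.3]) → bbox [-9.3,-14.1,-7.5] .. [-0.5,-8.3,2.8]
B = cube([2.4, 7, 5.1]) → bbox [0,0,0] .. [2.4,7,5.1]
lo = A.lo+B.lo = [-9.3+0, -14.1+0, -7.5+0] = [-9.300,-14.100,-7.500]
hi = A.hi+B.hi = [-0.5+2.4, -8.3+7, 2.8+5.1] = [1.900,-1.300,7.900]
diag = √(11.2²+12.8²+15.4²) = √526.44 = 22.944


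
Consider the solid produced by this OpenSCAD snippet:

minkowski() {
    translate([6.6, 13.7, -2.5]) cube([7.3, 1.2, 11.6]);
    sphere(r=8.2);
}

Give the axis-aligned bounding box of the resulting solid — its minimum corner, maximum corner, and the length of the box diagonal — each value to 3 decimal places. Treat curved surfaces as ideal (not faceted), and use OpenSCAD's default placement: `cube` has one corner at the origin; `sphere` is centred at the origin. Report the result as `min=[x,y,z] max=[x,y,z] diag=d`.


min=[-1.600,5.500,-10.700] max=[22.100,23.100,17.300] diag=40.687

A = translate([6.6, 13.7, -2.5]) cube([7.3, 1.2, 11.6]) → bbox [6.6,13.7,-2.5] .. [13.9,14.9,9.1]
B = sphere(r=8.2) → bbox [-8.2,-8.2,-8.2] .. [8.2,8.2,8.2]
lo = A.lo+B.lo = [6.6-8.2, 13.7-8.2, -2.5-8.2] = [-1.600,5.500,-10.700]
hi = A.hi+B.hi = [13.9+8.2, 14.9+8.2, 9.1+8.2] = [22.100,23.100,17.300]
diag = √(23.7²+17.6²+28²) = √1655.45 = 40.687


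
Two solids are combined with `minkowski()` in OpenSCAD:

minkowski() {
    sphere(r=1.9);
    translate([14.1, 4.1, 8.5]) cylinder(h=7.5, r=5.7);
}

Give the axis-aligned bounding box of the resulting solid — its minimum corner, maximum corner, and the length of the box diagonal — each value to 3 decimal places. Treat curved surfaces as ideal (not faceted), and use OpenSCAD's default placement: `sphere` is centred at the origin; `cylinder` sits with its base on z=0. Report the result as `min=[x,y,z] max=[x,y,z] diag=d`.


min=[6.500,-3.500,6.600] max=[21.700,11.700,17.900] diag=24.285

A = translate([14.1, 4.1, 8.5]) cylinder(h=7.5, r=5.7) → bbox [8.4,-1.6,8.5] .. [19.8,9.8,16]
B = sphere(r=1.9) → bbox [-1.9,-1.9,-1.9] .. [1.9,1.9,1.9]
lo = A.lo+B.lo = [8.4-1.9, -1.6-1.9, 8.5-1.9] = [6.500,-3.500,6.600]
hi = A.hi+B.hi = [19.8+1.9, 9.8+1.9, 16+1.9] = [21.700,11.700,17.900]
diag = √(15.2²+15.2²+11.3²) = √589.77 = 24.285


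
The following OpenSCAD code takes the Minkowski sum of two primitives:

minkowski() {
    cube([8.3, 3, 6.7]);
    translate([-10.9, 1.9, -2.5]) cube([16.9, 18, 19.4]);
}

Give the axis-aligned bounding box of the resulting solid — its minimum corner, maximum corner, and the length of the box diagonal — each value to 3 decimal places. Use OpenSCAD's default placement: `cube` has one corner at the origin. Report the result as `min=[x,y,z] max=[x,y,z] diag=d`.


min=[-10.900,1.900,-2.500] max=[14.300,22.900,23.600] diag=41.920

A = translate([-10.9, 1.9, -2.5]) cube([16.9, 18, 19.4]) → bbox [-10.9,1.9,-2.5] .. [6,19.9,16.9]
B = cube([8.3, 3, 6.7]) → bbox [0,0,0] .. [8.3,3,6.7]
lo = A.lo+B.lo = [-10.9+0, 1.9+0, -2.5+0] = [-10.900,1.900,-2.500]
hi = A.hi+B.hi = [6+8.3, 19.9+3, 16.9+6.7] = [14.300,22.900,23.600]
diag = √(25.2²+21²+26.1²) = √1757.25 = 41.920


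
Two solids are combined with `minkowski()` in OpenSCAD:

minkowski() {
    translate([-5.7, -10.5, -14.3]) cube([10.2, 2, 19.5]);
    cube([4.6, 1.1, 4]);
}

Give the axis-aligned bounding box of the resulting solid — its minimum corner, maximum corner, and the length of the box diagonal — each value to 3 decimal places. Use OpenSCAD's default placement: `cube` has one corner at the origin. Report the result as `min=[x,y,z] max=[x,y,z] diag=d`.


A = translate([-5.7, -10.5, -14.3]) cube([10.2, 2, 19.5]) → bbox [-5.7,-10.5,-14.3] .. [4.5,-8.5,5.2]
B = cube([4.6, 1.1, 4]) → bbox [0,0,0] .. [4.6,1.1,4]
lo = A.lo+B.lo = [-5.7+0, -10.5+0, -14.3+0] = [-5.700,-10.500,-14.300]
hi = A.hi+B.hi = [4.5+4.6, -8.5+1.1, 5.2+4] = [9.100,-7.400,9.200]
diag = √(14.8²+3.1²+23.5²) = √780.9 = 27.945

min=[-5.700,-10.500,-14.300] max=[9.100,-7.400,9.200] diag=27.945


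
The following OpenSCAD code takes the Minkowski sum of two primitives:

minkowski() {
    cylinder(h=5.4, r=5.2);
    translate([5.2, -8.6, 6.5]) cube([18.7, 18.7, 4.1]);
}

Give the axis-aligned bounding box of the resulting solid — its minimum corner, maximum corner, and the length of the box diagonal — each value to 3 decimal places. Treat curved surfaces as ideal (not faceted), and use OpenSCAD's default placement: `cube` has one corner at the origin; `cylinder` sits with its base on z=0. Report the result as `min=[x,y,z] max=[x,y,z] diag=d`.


A = translate([5.2, -8.6, 6.5]) cube([18.7, 18.7, 4.1]) → bbox [5.2,-8.6,6.5] .. [23.9,10.1,10.6]
B = cylinder(h=5.4, r=5.2) → bbox [-5.2,-5.2,0] .. [5.2,5.2,5.4]
lo = A.lo+B.lo = [5.2-5.2, -8.6-5.2, 6.5+0] = [0.000,-13.800,6.500]
hi = A.hi+B.hi = [23.9+5.2, 10.1+5.2, 10.6+5.4] = [29.100,15.300,16.000]
diag = √(29.1²+29.1²+9.5²) = √1783.87 = 42.236

min=[0.000,-13.800,6.500] max=[29.100,15.300,16.000] diag=42.236


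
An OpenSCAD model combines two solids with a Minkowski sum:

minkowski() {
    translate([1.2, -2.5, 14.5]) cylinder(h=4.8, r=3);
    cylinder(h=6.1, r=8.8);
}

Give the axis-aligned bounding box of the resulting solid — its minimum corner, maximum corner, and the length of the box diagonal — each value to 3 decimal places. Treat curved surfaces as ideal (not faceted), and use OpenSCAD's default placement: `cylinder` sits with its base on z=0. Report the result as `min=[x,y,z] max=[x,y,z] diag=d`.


min=[-10.600,-14.300,14.500] max=[13.000,9.300,25.400] diag=35.110

A = translate([1.2, -2.5, 14.5]) cylinder(h=4.8, r=3) → bbox [-1.8,-5.5,14.5] .. [4.2,0.5,19.3]
B = cylinder(h=6.1, r=8.8) → bbox [-8.8,-8.8,0] .. [8.8,8.8,6.1]
lo = A.lo+B.lo = [-1.8-8.8, -5.5-8.8, 14.5+0] = [-10.600,-14.300,14.500]
hi = A.hi+B.hi = [4.2+8.8, 0.5+8.8, 19.3+6.1] = [13.000,9.300,25.400]
diag = √(23.6²+23.6²+10.9²) = √1232.73 = 35.110


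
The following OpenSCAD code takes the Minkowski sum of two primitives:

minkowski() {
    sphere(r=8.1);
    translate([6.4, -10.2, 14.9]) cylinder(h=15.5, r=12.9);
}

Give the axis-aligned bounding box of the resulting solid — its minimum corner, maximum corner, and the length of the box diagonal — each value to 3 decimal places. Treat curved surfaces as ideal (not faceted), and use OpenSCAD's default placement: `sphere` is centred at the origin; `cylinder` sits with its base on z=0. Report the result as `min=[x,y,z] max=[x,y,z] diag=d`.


A = translate([6.4, -10.2, 14.9]) cylinder(h=15.5, r=12.9) → bbox [-6.5,-23.1,14.9] .. [19.3,2.7,30.4]
B = sphere(r=8.1) → bbox [-8.1,-8.1,-8.1] .. [8.1,8.1,8.1]
lo = A.lo+B.lo = [-6.5-8.1, -23.1-8.1, 14.9-8.1] = [-14.600,-31.200,6.800]
hi = A.hi+B.hi = [19.3+8.1, 2.7+8.1, 30.4+8.1] = [27.400,10.800,38.500]
diag = √(42²+42²+31.7²) = √4532.89 = 67.327

min=[-14.600,-31.200,6.800] max=[27.400,10.800,38.500] diag=67.327


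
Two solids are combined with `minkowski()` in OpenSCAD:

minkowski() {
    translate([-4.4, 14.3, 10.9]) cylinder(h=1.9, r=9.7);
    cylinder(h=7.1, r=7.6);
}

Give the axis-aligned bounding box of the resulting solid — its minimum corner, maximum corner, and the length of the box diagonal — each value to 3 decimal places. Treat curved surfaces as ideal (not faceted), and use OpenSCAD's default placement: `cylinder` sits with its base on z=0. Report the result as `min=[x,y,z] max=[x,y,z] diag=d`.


A = translate([-4.4, 14.3, 10.9]) cylinder(h=1.9, r=9.7) → bbox [-14.1,4.6,10.9] .. [5.3,24,12.8]
B = cylinder(h=7.1, r=7.6) → bbox [-7.6,-7.6,0] .. [7.6,7.6,7.1]
lo = A.lo+B.lo = [-14.1-7.6, 4.6-7.6, 10.9+0] = [-21.700,-3.000,10.900]
hi = A.hi+B.hi = [5.3+7.6, 24+7.6, 12.8+7.1] = [12.900,31.600,19.900]
diag = √(34.6²+34.6²+9²) = √2475.32 = 49.753

min=[-21.700,-3.000,10.900] max=[12.900,31.600,19.900] diag=49.753


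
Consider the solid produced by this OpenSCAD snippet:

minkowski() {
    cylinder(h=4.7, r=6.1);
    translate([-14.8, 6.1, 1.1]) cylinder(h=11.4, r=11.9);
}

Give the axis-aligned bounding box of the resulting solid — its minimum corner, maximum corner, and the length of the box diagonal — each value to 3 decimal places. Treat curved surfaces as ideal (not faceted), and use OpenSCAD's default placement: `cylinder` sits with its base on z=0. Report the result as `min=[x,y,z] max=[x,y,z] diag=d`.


min=[-32.800,-11.900,1.100] max=[3.200,24.100,17.200] diag=53.397

A = translate([-14.8, 6.1, 1.1]) cylinder(h=11.4, r=11.9) → bbox [-26.7,-5.8,1.1] .. [-2.9,18,12.5]
B = cylinder(h=4.7, r=6.1) → bbox [-6.1,-6.1,0] .. [6.1,6.1,4.7]
lo = A.lo+B.lo = [-26.7-6.1, -5.8-6.1, 1.1+0] = [-32.800,-11.900,1.100]
hi = A.hi+B.hi = [-2.9+6.1, 18+6.1, 12.5+4.7] = [3.200,24.100,17.200]
diag = √(36²+36²+16.1²) = √2851.21 = 53.397


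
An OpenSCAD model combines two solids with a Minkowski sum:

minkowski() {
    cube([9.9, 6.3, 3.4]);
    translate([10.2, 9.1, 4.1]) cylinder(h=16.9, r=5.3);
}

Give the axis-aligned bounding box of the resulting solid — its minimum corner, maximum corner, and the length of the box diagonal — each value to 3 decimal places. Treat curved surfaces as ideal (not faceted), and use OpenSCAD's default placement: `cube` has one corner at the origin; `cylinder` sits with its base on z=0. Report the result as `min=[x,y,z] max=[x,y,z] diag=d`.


min=[4.900,3.800,4.100] max=[25.400,20.700,24.400] diag=33.436

A = translate([10.2, 9.1, 4.1]) cylinder(h=16.9, r=5.3) → bbox [4.9,3.8,4.1] .. [15.5,14.4,21]
B = cube([9.9, 6.3, 3.4]) → bbox [0,0,0] .. [9.9,6.3,3.4]
lo = A.lo+B.lo = [4.9+0, 3.8+0, 4.1+0] = [4.900,3.800,4.100]
hi = A.hi+B.hi = [15.5+9.9, 14.4+6.3, 21+3.4] = [25.400,20.700,24.400]
diag = √(20.5²+16.9²+20.3²) = √1117.95 = 33.436


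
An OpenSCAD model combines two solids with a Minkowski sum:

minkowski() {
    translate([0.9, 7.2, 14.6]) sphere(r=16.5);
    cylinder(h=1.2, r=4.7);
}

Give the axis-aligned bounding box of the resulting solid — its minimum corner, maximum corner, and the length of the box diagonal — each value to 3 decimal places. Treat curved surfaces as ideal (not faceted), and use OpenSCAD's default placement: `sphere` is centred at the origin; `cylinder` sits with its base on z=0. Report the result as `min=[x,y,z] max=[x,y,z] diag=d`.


A = translate([0.9, 7.2, 14.6]) sphere(r=16.5) → bbox [-15.6,-9.3,-1.9] .. [17.4,23.7,31.1]
B = cylinder(h=1.2, r=4.7) → bbox [-4.7,-4.7,0] .. [4.7,4.7,1.2]
lo = A.lo+B.lo = [-15.6-4.7, -9.3-4.7, -1.9+0] = [-20.300,-14.000,-1.900]
hi = A.hi+B.hi = [17.4+4.7, 23.7+4.7, 31.1+1.2] = [22.100,28.400,32.300]
diag = √(42.4²+42.4²+34.2²) = √4765.16 = 69.030

min=[-20.300,-14.000,-1.900] max=[22.100,28.400,32.300] diag=69.030


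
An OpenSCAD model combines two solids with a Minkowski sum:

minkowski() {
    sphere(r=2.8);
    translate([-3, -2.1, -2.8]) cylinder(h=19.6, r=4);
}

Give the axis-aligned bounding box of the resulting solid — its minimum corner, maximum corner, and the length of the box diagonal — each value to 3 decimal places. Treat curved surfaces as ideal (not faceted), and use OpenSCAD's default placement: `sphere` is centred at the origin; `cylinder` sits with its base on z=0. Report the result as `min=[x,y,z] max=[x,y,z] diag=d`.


min=[-9.800,-8.900,-5.600] max=[3.800,4.700,19.600] diag=31.701

A = translate([-3, -2.1, -2.8]) cylinder(h=19.6, r=4) → bbox [-7,-6.1,-2.8] .. [1,1.9,16.8]
B = sphere(r=2.8) → bbox [-2.8,-2.8,-2.8] .. [2.8,2.8,2.8]
lo = A.lo+B.lo = [-7-2.8, -6.1-2.8, -2.8-2.8] = [-9.800,-8.900,-5.600]
hi = A.hi+B.hi = [1+2.8, 1.9+2.8, 16.8+2.8] = [3.800,4.700,19.600]
diag = √(13.6²+13.6²+25.2²) = √1004.96 = 31.701


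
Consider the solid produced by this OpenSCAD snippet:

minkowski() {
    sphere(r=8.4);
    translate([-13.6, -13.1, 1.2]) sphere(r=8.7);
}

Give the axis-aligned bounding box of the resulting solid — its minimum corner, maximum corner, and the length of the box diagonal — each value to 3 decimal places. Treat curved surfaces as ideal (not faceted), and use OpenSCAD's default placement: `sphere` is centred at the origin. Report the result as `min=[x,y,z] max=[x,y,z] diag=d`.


A = translate([-13.6, -13.1, 1.2]) sphere(r=8.7) → bbox [-22.3,-21.8,-7.5] .. [-4.9,-4.4,9.9]
B = sphere(r=8.4) → bbox [-8.4,-8.4,-8.4] .. [8.4,8.4,8.4]
lo = A.lo+B.lo = [-22.3-8.4, -21.8-8.4, -7.5-8.4] = [-30.700,-30.200,-15.900]
hi = A.hi+B.hi = [-4.9+8.4, -4.4+8.4, 9.9+8.4] = [3.500,4.000,18.300]
diag = √(34.2²+34.2²+34.2²) = √3508.92 = 59.236

min=[-30.700,-30.200,-15.900] max=[3.500,4.000,18.300] diag=59.236


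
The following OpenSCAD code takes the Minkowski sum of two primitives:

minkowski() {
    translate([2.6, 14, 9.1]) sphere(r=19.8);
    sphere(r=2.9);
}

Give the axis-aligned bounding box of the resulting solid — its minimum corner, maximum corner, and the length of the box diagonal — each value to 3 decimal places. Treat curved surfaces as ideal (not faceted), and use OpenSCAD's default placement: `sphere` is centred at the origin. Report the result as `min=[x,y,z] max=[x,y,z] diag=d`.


A = translate([2.6, 14, 9.1]) sphere(r=19.8) → bbox [-17.2,-5.8,-10.7] .. [22.4,33.8,28.9]
B = sphere(r=2.9) → bbox [-2.9,-2.9,-2.9] .. [2.9,2.9,2.9]
lo = A.lo+B.lo = [-17.2-2.9, -5.8-2.9, -10.7-2.9] = [-20.100,-8.700,-13.600]
hi = A.hi+B.hi = [22.4+2.9, 33.8+2.9, 28.9+2.9] = [25.300,36.700,31.800]
diag = √(45.4²+45.4²+45.4²) = √6183.48 = 78.635

min=[-20.100,-8.700,-13.600] max=[25.300,36.700,31.800] diag=78.635


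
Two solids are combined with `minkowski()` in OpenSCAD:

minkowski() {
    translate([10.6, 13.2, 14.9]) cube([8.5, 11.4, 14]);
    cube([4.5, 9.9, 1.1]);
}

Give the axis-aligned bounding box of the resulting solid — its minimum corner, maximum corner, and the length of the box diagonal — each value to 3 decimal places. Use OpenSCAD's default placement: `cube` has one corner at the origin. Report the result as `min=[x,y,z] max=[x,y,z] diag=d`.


A = translate([10.6, 13.2, 14.9]) cube([8.5, 11.4, 14]) → bbox [10.6,13.2,14.9] .. [19.1,24.6,28.9]
B = cube([4.5, 9.9, 1.1]) → bbox [0,0,0] .. [4.5,9.9,1.1]
lo = A.lo+B.lo = [10.6+0, 13.2+0, 14.9+0] = [10.600,13.200,14.900]
hi = A.hi+B.hi = [19.1+4.5, 24.6+9.9, 28.9+1.1] = [23.600,34.500,30.000]
diag = √(13²+21.3²+15.1²) = √850.7 = 29.167

min=[10.600,13.200,14.900] max=[23.600,34.500,30.000] diag=29.167


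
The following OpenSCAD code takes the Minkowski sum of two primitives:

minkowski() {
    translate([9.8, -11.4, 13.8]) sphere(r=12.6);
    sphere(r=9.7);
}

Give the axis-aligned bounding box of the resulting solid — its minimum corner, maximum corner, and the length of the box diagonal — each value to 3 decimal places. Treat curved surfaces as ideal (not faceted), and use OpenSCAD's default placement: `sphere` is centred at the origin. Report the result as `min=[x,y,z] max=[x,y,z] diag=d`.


min=[-12.500,-33.700,-8.500] max=[32.100,10.900,36.100] diag=77.249

A = translate([9.8, -11.4, 13.8]) sphere(r=12.6) → bbox [-2.8,-24,1.2] .. [22.4,1.2,26.4]
B = sphere(r=9.7) → bbox [-9.7,-9.7,-9.7] .. [9.7,9.7,9.7]
lo = A.lo+B.lo = [-2.8-9.7, -24-9.7, 1.2-9.7] = [-12.500,-33.700,-8.500]
hi = A.hi+B.hi = [22.4+9.7, 1.2+9.7, 26.4+9.7] = [32.100,10.900,36.100]
diag = √(44.6²+44.6²+44.6²) = √5967.48 = 77.249


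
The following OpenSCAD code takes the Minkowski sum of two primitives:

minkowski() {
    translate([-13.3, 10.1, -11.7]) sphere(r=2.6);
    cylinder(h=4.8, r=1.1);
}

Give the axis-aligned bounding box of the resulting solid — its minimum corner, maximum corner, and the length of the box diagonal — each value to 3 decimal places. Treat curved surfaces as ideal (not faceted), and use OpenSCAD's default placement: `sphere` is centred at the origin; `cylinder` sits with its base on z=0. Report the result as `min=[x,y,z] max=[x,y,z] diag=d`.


min=[-17.000,6.400,-14.300] max=[-9.600,13.800,-4.300] diag=14.475

A = translate([-13.3, 10.1, -11.7]) sphere(r=2.6) → bbox [-15.9,7.5,-14.3] .. [-10.7,12.7,-9.1]
B = cylinder(h=4.8, r=1.1) → bbox [-1.1,-1.1,0] .. [1.1,1.1,4.8]
lo = A.lo+B.lo = [-15.9-1.1, 7.5-1.1, -14.3+0] = [-17.000,6.400,-14.300]
hi = A.hi+B.hi = [-10.7+1.1, 12.7+1.1, -9.1+4.8] = [-9.600,13.800,-4.300]
diag = √(7.4²+7.4²+10²) = √209.52 = 14.475


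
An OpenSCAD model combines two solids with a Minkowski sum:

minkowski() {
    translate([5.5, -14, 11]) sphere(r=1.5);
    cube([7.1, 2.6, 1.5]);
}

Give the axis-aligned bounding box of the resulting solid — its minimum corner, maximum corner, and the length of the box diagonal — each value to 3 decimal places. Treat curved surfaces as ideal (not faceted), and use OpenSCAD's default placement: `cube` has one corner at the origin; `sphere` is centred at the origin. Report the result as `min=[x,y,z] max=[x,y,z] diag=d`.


A = translate([5.5, -14, 11]) sphere(r=1.5) → bbox [4,-15.5,9.5] .. [7,-12.5,12.5]
B = cube([7.1, 2.6, 1.5]) → bbox [0,0,0] .. [7.1,2.6,1.5]
lo = A.lo+B.lo = [4+0, -15.5+0, 9.5+0] = [4.000,-15.500,9.500]
hi = A.hi+B.hi = [7+7.1, -12.5+2.6, 12.5+1.5] = [14.100,-9.900,14.000]
diag = √(10.1²+5.6²+4.5²) = √153.62 = 12.394

min=[4.000,-15.500,9.500] max=[14.100,-9.900,14.000] diag=12.394


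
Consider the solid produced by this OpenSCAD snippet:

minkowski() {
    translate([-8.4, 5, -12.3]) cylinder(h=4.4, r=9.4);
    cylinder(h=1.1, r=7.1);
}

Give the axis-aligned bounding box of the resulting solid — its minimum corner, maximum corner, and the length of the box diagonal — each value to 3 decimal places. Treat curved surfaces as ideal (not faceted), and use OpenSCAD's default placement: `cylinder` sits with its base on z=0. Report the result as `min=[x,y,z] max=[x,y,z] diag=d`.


min=[-24.900,-11.500,-12.300] max=[8.100,21.500,-6.800] diag=46.992

A = translate([-8.4, 5, -12.3]) cylinder(h=4.4, r=9.4) → bbox [-17.8,-4.4,-12.3] .. [1,14.4,-7.9]
B = cylinder(h=1.1, r=7.1) → bbox [-7.1,-7.1,0] .. [7.1,7.1,1.1]
lo = A.lo+B.lo = [-17.8-7.1, -4.4-7.1, -12.3+0] = [-24.900,-11.500,-12.300]
hi = A.hi+B.hi = [1+7.1, 14.4+7.1, -7.9+1.1] = [8.100,21.500,-6.800]
diag = √(33²+33²+5.5²) = √2208.25 = 46.992


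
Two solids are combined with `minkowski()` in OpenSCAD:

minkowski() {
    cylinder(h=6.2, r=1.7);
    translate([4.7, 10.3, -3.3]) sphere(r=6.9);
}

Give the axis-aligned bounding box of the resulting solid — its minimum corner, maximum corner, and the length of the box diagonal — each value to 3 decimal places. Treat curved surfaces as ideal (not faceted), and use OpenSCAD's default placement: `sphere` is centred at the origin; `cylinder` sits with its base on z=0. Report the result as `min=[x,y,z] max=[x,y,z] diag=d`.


A = translate([4.7, 10.3, -3.3]) sphere(r=6.9) → bbox [-2.2,3.4,-10.2] .. [11.6,17.2,3.6]
B = cylinder(h=6.2, r=1.7) → bbox [-1.7,-1.7,0] .. [1.7,1.7,6.2]
lo = A.lo+B.lo = [-2.2-1.7, 3.4-1.7, -10.2+0] = [-3.900,1.700,-10.200]
hi = A.hi+B.hi = [11.6+1.7, 17.2+1.7, 3.6+6.2] = [13.300,18.900,9.800]
diag = √(17.2²+17.2²+20²) = √991.68 = 31.491

min=[-3.900,1.700,-10.200] max=[13.300,18.900,9.800] diag=31.491


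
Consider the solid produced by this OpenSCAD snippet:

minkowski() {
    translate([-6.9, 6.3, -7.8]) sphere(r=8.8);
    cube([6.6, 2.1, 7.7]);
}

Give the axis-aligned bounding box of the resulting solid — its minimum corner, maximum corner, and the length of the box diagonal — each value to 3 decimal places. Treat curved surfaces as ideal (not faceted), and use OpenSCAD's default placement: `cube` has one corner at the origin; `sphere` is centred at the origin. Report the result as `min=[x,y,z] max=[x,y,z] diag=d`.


min=[-15.700,-2.500,-16.600] max=[8.500,17.200,8.700] diag=40.172

A = translate([-6.9, 6.3, -7.8]) sphere(r=8.8) → bbox [-15.7,-2.5,-16.6] .. [1.9,15.1,1]
B = cube([6.6, 2.1, 7.7]) → bbox [0,0,0] .. [6.6,2.1,7.7]
lo = A.lo+B.lo = [-15.7+0, -2.5+0, -16.6+0] = [-15.700,-2.500,-16.600]
hi = A.hi+B.hi = [1.9+6.6, 15.1+2.1, 1+7.7] = [8.500,17.200,8.700]
diag = √(24.2²+19.7²+25.3²) = √1613.82 = 40.172


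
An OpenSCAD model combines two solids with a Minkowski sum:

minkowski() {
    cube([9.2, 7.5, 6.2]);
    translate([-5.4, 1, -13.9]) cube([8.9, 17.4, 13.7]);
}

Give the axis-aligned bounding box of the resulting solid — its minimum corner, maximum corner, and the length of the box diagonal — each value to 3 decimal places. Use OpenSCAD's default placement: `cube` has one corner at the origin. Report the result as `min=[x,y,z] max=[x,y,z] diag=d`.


min=[-5.400,1.000,-13.900] max=[12.700,25.900,6.000] diag=36.656

A = translate([-5.4, 1, -13.9]) cube([8.9, 17.4, 13.7]) → bbox [-5.4,1,-13.9] .. [3.5,18.4,-0.2]
B = cube([9.2, 7.5, 6.2]) → bbox [0,0,0] .. [9.2,7.5,6.2]
lo = A.lo+B.lo = [-5.4+0, 1+0, -13.9+0] = [-5.400,1.000,-13.900]
hi = A.hi+B.hi = [3.5+9.2, 18.4+7.5, -0.2+6.2] = [12.700,25.900,6.000]
diag = √(18.1²+24.9²+19.9²) = √1343.63 = 36.656


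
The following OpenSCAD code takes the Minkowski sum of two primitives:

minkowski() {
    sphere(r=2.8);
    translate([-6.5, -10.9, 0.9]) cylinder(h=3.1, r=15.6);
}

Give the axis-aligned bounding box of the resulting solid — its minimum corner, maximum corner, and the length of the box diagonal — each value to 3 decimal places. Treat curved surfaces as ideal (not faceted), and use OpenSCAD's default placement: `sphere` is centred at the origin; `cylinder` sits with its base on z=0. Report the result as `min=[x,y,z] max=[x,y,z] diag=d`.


min=[-24.900,-29.300,-1.900] max=[11.900,7.500,6.800] diag=52.765

A = translate([-6.5, -10.9, 0.9]) cylinder(h=3.1, r=15.6) → bbox [-22.1,-26.5,0.9] .. [9.1,4.7,4]
B = sphere(r=2.8) → bbox [-2.8,-2.8,-2.8] .. [2.8,2.8,2.8]
lo = A.lo+B.lo = [-22.1-2.8, -26.5-2.8, 0.9-2.8] = [-24.900,-29.300,-1.900]
hi = A.hi+B.hi = [9.1+2.8, 4.7+2.8, 4+2.8] = [11.900,7.500,6.800]
diag = √(36.8²+36.8²+8.7²) = √2784.17 = 52.765


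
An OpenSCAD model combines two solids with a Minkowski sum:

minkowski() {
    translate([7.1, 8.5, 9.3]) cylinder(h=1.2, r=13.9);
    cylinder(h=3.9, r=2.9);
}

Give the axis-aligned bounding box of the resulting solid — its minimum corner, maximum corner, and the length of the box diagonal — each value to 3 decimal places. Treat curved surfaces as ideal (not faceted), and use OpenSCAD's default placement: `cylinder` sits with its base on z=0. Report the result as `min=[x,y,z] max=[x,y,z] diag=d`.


A = translate([7.1, 8.5, 9.3]) cylinder(h=1.2, r=13.9) → bbox [-6.8,-5.4,9.3] .. [21,22.4,10.5]
B = cylinder(h=3.9, r=2.9) → bbox [-2.9,-2.9,0] .. [2.9,2.9,3.9]
lo = A.lo+B.lo = [-6.8-2.9, -5.4-2.9, 9.3+0] = [-9.700,-8.300,9.300]
hi = A.hi+B.hi = [21+2.9, 22.4+2.9, 10.5+3.9] = [23.900,25.300,14.400]
diag = √(33.6²+33.6²+5.1²) = √2283.93 = 47.790

min=[-9.700,-8.300,9.300] max=[23.900,25.300,14.400] diag=47.790


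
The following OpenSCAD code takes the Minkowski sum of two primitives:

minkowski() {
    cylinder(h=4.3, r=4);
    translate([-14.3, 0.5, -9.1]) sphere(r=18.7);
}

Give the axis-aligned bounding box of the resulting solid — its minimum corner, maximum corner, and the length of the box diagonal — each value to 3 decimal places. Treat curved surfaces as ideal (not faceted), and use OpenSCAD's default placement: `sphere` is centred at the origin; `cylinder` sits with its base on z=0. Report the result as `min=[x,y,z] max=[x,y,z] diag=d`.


A = translate([-14.3, 0.5, -9.1]) sphere(r=18.7) → bbox [-33,-18.2,-27.8] .. [4.4,19.2,9.6]
B = cylinder(h=4.3, r=4) → bbox [-4,-4,0] .. [4,4,4.3]
lo = A.lo+B.lo = [-33-4, -18.2-4, -27.8+0] = [-37.000,-22.200,-27.800]
hi = A.hi+B.hi = [4.4+4, 19.2+4, 9.6+4.3] = [8.400,23.200,13.900]
diag = √(45.4²+45.4²+41.7²) = √5861.21 = 76.559

min=[-37.000,-22.200,-27.800] max=[8.400,23.200,13.900] diag=76.559
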